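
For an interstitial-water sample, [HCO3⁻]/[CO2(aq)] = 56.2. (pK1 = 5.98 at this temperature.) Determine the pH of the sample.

From K1 = [H⁺][HCO3⁻]/[CO2(aq)]:  pH = pK1 + log₁₀([HCO3⁻]/[CO2(aq)])
log₁₀(56.2) = +1.750
pH = 5.98 + (+1.750) = 7.73

pH = 7.73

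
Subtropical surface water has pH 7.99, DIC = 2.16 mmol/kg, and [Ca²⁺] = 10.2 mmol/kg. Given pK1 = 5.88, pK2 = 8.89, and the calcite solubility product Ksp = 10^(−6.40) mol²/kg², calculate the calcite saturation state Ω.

Ω = 6.15

α₂ = 1 / (1 + [H⁺]/K2 + [H⁺]²/(K1K2)) = 1 / (1 + 10^+0.90 + 10^-1.21)
   = 1 / (1 + 7.9433 + 0.061660) = 1/9.0049 = 0.1111
[CO3²⁻] = α₂ × DIC = 0.1111 × 2.16 = 0.2399 mmol/kg
Ksp = 10^(−6.40) = 3.981×10^-7
Ω = [Ca²⁺][CO3²⁻]/Ksp = (10.2×10^-3)(2.399×10^-4) / 3.981×10^-7 = 6.15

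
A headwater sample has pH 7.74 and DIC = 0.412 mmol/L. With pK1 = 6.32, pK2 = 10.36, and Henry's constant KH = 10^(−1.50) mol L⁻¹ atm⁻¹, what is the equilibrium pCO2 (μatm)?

pCO2 = 476 μatm

α₀ = 1 / (1 + K1/[H⁺] + K1K2/[H⁺]²) = 1 / (1 + 10^+1.42 + 10^-1.20)
   = 1 / (1 + 26.303 + 0.063096) = 1/27.366 = 0.03654
[CO2*] = α₀ × DIC = 0.03654 × 0.412 = 0.01506 mmol/L = 15.06 μmol/L
pCO2 = [CO2*]/KH = 1.506×10^-5 / 3.162×10^-2 = 476 μatm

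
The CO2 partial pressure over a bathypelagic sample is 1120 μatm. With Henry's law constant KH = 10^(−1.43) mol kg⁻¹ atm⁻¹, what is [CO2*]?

KH = 10^(−1.43) = 3.715×10^-2 mol kg⁻¹ atm⁻¹
[CO2*] = KH · pCO2 = 3.715×10^-2 × 1120×10^-6 atm = 4.16×10^-5 mol/kg

[CO2*] = 41.6 μmol/kg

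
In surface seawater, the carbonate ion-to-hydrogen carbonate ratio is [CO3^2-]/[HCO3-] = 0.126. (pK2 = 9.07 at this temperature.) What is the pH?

pH = 8.17

From K2 = [H⁺][CO3^2-]/[HCO3-]:  pH = pK2 + log₁₀([CO3^2-]/[HCO3-])
log₁₀(0.126) = -0.900
pH = 9.07 + (-0.900) = 8.17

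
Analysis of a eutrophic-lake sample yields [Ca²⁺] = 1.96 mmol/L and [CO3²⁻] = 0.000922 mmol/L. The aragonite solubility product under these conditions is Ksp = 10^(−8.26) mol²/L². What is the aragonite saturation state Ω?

Ksp = 10^(−8.26) = 5.495×10^-9
Ω = [Ca²⁺][CO3²⁻]/Ksp = (1.96×10^-3)(0.000922×10^-3) / 5.495×10^-9 = 0.329

Ω = 0.329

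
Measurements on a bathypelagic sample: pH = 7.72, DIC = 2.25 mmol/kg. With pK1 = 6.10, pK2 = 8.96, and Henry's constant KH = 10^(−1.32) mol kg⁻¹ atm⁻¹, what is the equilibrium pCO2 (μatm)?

α₀ = 1 / (1 + K1/[H⁺] + K1K2/[H⁺]²) = 1 / (1 + 10^+1.62 + 10^+0.38)
   = 1 / (1 + 41.687 + 2.3988) = 1/45.086 = 0.02218
[CO2*] = α₀ × DIC = 0.02218 × 2.25 = 0.04990 mmol/kg
pCO2 = [CO2*]/KH = 4.990×10^-5 / 4.786×10^-2 = 1040 μatm

pCO2 = 1040 μatm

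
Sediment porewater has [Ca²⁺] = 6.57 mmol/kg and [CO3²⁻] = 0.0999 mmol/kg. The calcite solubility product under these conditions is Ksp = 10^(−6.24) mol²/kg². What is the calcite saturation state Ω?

Ω = 1.14

Ksp = 10^(−6.24) = 5.754×10^-7
Ω = [Ca²⁺][CO3²⁻]/Ksp = (6.57×10^-3)(0.0999×10^-3) / 5.754×10^-7 = 1.14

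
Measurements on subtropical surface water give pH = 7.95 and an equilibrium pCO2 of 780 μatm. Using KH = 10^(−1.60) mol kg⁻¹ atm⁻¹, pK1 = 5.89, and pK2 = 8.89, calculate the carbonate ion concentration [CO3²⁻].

[CO3²⁻] = 0.258 mmol/kg

[CO2*] = KH · pCO2 = 10^(−1.60) × 780×10^-6 = 1.959×10^-5 mol/kg
α₀ = 1/(1 + K1/[H⁺] + K1K2/[H⁺]²) = 1/(1 + 10^+2.06 + 10^+1.12) = 0.007752
DIC = [CO2*]/α₀ = 1.959×10^-5 / 0.007752 = 2.527 mmol/kg
[CO3²⁻] = α₂·DIC; α₂ = 0.1022, so [CO3²⁻] = 0.1022 × 2.527 = 0.258 mmol/kg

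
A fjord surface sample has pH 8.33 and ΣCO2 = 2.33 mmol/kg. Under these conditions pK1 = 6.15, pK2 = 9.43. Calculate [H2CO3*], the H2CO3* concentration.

α₀ = 1 / (1 + K1/[H⁺] + K1K2/[H⁺]²) = 1 / (1 + 10^+2.18 + 10^+1.08)
   = 1 / (1 + 151.36 + 12.023) = 1/164.38 = 0.006084
[CO2*] = α₀ × DIC = 0.006084 × 2.33 = 0.0142 mmol/kg = 14.2 μmol/kg

[CO2*] = 14.2 μmol/kg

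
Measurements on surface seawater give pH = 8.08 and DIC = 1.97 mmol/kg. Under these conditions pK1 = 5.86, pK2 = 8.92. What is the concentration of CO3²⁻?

[CO3²⁻] = 0.247 mmol/kg

α₂ = 1 / (1 + [H⁺]/K2 + [H⁺]²/(K1K2)) = 1 / (1 + 10^+0.84 + 10^-1.38)
   = 1 / (1 + 6.9183 + 0.041687) = 1/7.9600 = 0.1256
[CO3²⁻] = α₂ × DIC = 0.1256 × 1.97 = 0.247 mmol/kg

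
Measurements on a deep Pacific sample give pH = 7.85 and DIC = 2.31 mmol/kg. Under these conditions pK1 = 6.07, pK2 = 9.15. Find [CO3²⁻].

[CO3²⁻] = 0.109 mmol/kg

α₂ = 1 / (1 + [H⁺]/K2 + [H⁺]²/(K1K2)) = 1 / (1 + 10^+1.30 + 10^-0.48)
   = 1 / (1 + 19.953 + 0.33113) = 1/21.284 = 0.04698
[CO3²⁻] = α₂ × DIC = 0.04698 × 2.31 = 0.109 mmol/kg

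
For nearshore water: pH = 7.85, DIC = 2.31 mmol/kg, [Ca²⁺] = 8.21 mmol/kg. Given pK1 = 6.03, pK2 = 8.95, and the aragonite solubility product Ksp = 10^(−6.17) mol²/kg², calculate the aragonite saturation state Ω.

Ω = 2.04

α₂ = 1 / (1 + [H⁺]/K2 + [H⁺]²/(K1K2)) = 1 / (1 + 10^+1.10 + 10^-0.72)
   = 1 / (1 + 12.589 + 0.19055) = 1/13.780 = 0.07257
[CO3²⁻] = α₂ × DIC = 0.07257 × 2.31 = 0.1676 mmol/kg
Ksp = 10^(−6.17) = 6.761×10^-7
Ω = [Ca²⁺][CO3²⁻]/Ksp = (8.21×10^-3)(1.676×10^-4) / 6.761×10^-7 = 2.04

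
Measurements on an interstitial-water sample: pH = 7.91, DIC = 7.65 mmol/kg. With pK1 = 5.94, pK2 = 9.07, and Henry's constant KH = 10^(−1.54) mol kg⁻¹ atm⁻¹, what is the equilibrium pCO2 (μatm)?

pCO2 = 2630 μatm

α₀ = 1 / (1 + K1/[H⁺] + K1K2/[H⁺]²) = 1 / (1 + 10^+1.97 + 10^+0.81)
   = 1 / (1 + 93.325 + 6.4565) = 1/100.78 = 0.009922
[CO2*] = α₀ × DIC = 0.009922 × 7.65 = 0.07591 mmol/kg
pCO2 = [CO2*]/KH = 7.591×10^-5 / 2.884×10^-2 = 2630 μatm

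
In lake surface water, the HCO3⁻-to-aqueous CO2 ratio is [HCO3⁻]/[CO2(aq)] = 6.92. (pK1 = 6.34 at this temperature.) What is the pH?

pH = 7.18

From K1 = [H⁺][HCO3⁻]/[CO2(aq)]:  pH = pK1 + log₁₀([HCO3⁻]/[CO2(aq)])
log₁₀(6.92) = +0.840
pH = 6.34 + (+0.840) = 7.18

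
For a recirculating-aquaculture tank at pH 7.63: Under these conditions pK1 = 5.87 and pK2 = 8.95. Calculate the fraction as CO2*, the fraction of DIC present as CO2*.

α₀ = 0.0163

α₀ = 1 / (1 + K1/[H⁺] + K1K2/[H⁺]²) = 1 / (1 + 10^+1.76 + 10^+0.44)
   = 1 / (1 + 57.544 + 2.7542) = 1/61.298 = 0.01631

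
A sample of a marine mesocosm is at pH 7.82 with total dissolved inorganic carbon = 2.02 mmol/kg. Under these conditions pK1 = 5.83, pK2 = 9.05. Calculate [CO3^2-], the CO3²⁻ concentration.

[CO3²⁻] = 0.111 mmol/kg

α₂ = 1 / (1 + [H⁺]/K2 + [H⁺]²/(K1K2)) = 1 / (1 + 10^+1.23 + 10^-0.76)
   = 1 / (1 + 16.982 + 0.17378) = 1/18.156 = 0.05508
[CO3²⁻] = α₂ × DIC = 0.05508 × 2.02 = 0.111 mmol/kg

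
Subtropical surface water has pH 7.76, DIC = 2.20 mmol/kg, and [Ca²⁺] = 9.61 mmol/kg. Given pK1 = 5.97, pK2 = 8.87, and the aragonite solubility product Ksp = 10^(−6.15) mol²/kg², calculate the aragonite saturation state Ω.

α₂ = 1 / (1 + [H⁺]/K2 + [H⁺]²/(K1K2)) = 1 / (1 + 10^+1.11 + 10^-0.68)
   = 1 / (1 + 12.882 + 0.20893) = 1/14.091 = 0.07097
[CO3²⁻] = α₂ × DIC = 0.07097 × 2.20 = 0.1561 mmol/kg
Ksp = 10^(−6.15) = 7.079×10^-7
Ω = [Ca²⁺][CO3²⁻]/Ksp = (9.61×10^-3)(1.561×10^-4) / 7.079×10^-7 = 2.12

Ω = 2.12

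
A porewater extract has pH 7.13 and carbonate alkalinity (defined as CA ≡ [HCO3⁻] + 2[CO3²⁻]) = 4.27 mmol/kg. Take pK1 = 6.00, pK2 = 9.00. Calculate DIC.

CA = [HCO3⁻] + 2[CO3²⁻] = (α₁ + 2α₂)·DIC
At pH 7.13: [H⁺]/K1 = 10^-1.13 = 0.074131, K2/[H⁺] = 10^-1.87 = 0.013490
α₁ = 1/(1 + 0.074131 + 0.013490) = 1/1.0876 = 0.9194; α₂ = α₁·K2/[H⁺] = 0.01240
α₁ + 2α₂ = 0.9442
DIC = CA / (α₁ + 2α₂) = 4.27 / 0.9442 = 4.52 mmol/kg

DIC = 4.52 mmol/kg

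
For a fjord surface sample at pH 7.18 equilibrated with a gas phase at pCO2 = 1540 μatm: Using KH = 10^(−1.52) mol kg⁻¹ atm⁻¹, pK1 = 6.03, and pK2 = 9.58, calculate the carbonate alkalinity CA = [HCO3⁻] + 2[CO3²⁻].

[CO2*] = KH · pCO2 = 10^(−1.52) × 1540×10^-6 = 4.651×10^-5 mol/kg
α₀ = 1/(1 + K1/[H⁺] + K1K2/[H⁺]²) = 1/(1 + 10^+1.15 + 10^-1.25) = 0.06587
DIC = [CO2*]/α₀ = 4.651×10^-5 / 0.06587 = 0.7061 mmol/kg
CA = (α₁ + 2α₂)·DIC = (0.9304 + 2×0.003704) × 0.7061 = 0.662 mmol/kg

CA = 0.662 mmol/kg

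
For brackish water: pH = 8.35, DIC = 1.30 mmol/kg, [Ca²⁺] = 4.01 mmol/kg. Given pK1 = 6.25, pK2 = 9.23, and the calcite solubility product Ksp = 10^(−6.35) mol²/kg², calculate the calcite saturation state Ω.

α₂ = 1 / (1 + [H⁺]/K2 + [H⁺]²/(K1K2)) = 1 / (1 + 10^+0.88 + 10^-1.22)
   = 1 / (1 + 7.5858 + 0.060256) = 1/8.6460 = 0.1157
[CO3²⁻] = α₂ × DIC = 0.1157 × 1.30 = 0.1504 mmol/kg
Ksp = 10^(−6.35) = 4.467×10^-7
Ω = [Ca²⁺][CO3²⁻]/Ksp = (4.01×10^-3)(1.504×10^-4) / 4.467×10^-7 = 1.35

Ω = 1.35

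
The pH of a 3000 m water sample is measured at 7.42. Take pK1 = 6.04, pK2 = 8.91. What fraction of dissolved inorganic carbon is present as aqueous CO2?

α₀ = 0.0388

α₀ = 1 / (1 + K1/[H⁺] + K1K2/[H⁺]²) = 1 / (1 + 10^+1.38 + 10^-0.11)
   = 1 / (1 + 23.988 + 0.77625) = 1/25.765 = 0.03881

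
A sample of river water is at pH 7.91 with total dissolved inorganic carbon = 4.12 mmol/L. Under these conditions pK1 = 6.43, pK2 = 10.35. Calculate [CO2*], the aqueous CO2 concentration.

α₀ = 1 / (1 + K1/[H⁺] + K1K2/[H⁺]²) = 1 / (1 + 10^+1.48 + 10^-0.96)
   = 1 / (1 + 30.200 + 0.10965) = 1/31.309 = 0.03194
[CO2*] = α₀ × DIC = 0.03194 × 4.12 = 0.132 mmol/L

[CO2*] = 0.132 mmol/L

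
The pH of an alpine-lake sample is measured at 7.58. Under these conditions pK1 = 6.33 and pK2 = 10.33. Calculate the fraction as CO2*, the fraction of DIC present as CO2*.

α₀ = 1 / (1 + K1/[H⁺] + K1K2/[H⁺]²) = 1 / (1 + 10^+1.25 + 10^-1.50)
   = 1 / (1 + 17.783 + 0.031623) = 1/18.814 = 0.05315

α₀ = 0.0532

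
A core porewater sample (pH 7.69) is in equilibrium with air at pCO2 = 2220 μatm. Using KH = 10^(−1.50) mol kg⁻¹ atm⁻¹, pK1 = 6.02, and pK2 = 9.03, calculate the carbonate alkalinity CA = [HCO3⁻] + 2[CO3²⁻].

[CO2*] = KH · pCO2 = 10^(−1.50) × 2220×10^-6 = 7.020×10^-5 mol/kg
α₀ = 1/(1 + K1/[H⁺] + K1K2/[H⁺]²) = 1/(1 + 10^+1.67 + 10^+0.33) = 0.02004
DIC = [CO2*]/α₀ = 7.020×10^-5 / 0.02004 = 3.504 mmol/kg
CA = (α₁ + 2α₂)·DIC = (0.9371 + 2×0.04284) × 3.504 = 3.58 mmol/kg

CA = 3.58 mmol/kg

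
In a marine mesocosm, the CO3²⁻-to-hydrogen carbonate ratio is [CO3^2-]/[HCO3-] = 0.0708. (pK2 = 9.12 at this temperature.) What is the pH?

pH = 7.97

From K2 = [H⁺][CO3^2-]/[HCO3-]:  pH = pK2 + log₁₀([CO3^2-]/[HCO3-])
log₁₀(0.0708) = -1.150
pH = 9.12 + (-1.150) = 7.97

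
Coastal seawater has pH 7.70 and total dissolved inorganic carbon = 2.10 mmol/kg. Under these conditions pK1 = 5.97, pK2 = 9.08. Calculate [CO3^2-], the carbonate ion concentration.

[CO3²⁻] = 0.0826 mmol/kg

α₂ = 1 / (1 + [H⁺]/K2 + [H⁺]²/(K1K2)) = 1 / (1 + 10^+1.38 + 10^-0.35)
   = 1 / (1 + 23.988 + 0.44668) = 1/25.435 = 0.03932
[CO3²⁻] = α₂ × DIC = 0.03932 × 2.10 = 0.0826 mmol/kg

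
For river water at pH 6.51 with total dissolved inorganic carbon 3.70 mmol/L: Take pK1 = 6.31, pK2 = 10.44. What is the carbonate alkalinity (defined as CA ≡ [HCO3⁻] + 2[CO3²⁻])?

CA = 2.27 mmol/L

CA = [HCO3⁻] + 2[CO3²⁻] = (α₁ + 2α₂)·DIC
At pH 6.51: [H⁺]/K1 = 10^-0.20 = 0.63096, K2/[H⁺] = 10^-3.93 = 0.00011749
α₁ = 1/(1 + 0.63096 + 0.00011749) = 1/1.6311 = 0.6131; α₂ = α₁·K2/[H⁺] = 7.203×10^-5
α₁ + 2α₂ = 0.6132
CA = 0.6132 × 3.70 = 2.27 mmol/L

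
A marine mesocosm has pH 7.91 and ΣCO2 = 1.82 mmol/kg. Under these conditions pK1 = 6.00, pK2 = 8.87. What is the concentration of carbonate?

α₂ = 1 / (1 + [H⁺]/K2 + [H⁺]²/(K1K2)) = 1 / (1 + 10^+0.96 + 10^-0.95)
   = 1 / (1 + 9.1201 + 0.11220) = 1/10.232 = 0.09773
[CO3²⁻] = α₂ × DIC = 0.09773 × 1.82 = 0.178 mmol/kg

[CO3²⁻] = 0.178 mmol/kg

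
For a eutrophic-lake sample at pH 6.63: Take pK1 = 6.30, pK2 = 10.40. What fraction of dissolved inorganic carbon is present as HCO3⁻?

α₁ = 0.681

α₁ = 1 / (1 + [H⁺]/K1 + K2/[H⁺]) = 1 / (1 + 10^-0.33 + 10^-3.77)
   = 1 / (1 + 0.46774 + 0.00016982) = 1/1.4679 = 0.6812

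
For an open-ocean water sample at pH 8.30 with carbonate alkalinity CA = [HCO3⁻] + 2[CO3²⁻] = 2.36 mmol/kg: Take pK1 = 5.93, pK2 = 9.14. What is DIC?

CA = [HCO3⁻] + 2[CO3²⁻] = (α₁ + 2α₂)·DIC
At pH 8.30: [H⁺]/K1 = 10^-2.37 = 0.0042658, K2/[H⁺] = 10^-0.84 = 0.14454
α₁ = 1/(1 + 0.0042658 + 0.14454) = 1/1.1488 = 0.8705; α₂ = α₁·K2/[H⁺] = 0.1258
α₁ + 2α₂ = 1.1221
DIC = CA / (α₁ + 2α₂) = 2.36 / 1.1221 = 2.10 mmol/kg

DIC = 2.10 mmol/kg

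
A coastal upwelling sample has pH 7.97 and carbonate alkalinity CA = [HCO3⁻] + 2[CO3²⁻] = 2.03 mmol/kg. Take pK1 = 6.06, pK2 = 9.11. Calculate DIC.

DIC = 1.92 mmol/kg

CA = [HCO3⁻] + 2[CO3²⁻] = (α₁ + 2α₂)·DIC
At pH 7.97: [H⁺]/K1 = 10^-1.91 = 0.012303, K2/[H⁺] = 10^-1.14 = 0.072444
α₁ = 1/(1 + 0.012303 + 0.072444) = 1/1.0847 = 0.9219; α₂ = α₁·K2/[H⁺] = 0.06678
α₁ + 2α₂ = 1.0554
DIC = CA / (α₁ + 2α₂) = 2.03 / 1.0554 = 1.92 mmol/kg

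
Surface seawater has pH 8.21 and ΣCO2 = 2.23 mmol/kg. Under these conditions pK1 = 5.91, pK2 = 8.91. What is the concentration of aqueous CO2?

[CO2*] = 9.28 μmol/kg

α₀ = 1 / (1 + K1/[H⁺] + K1K2/[H⁺]²) = 1 / (1 + 10^+2.30 + 10^+1.60)
   = 1 / (1 + 199.53 + 39.811) = 1/240.34 = 0.004161
[CO2*] = α₀ × DIC = 0.004161 × 2.23 = 0.00928 mmol/kg = 9.28 μmol/kg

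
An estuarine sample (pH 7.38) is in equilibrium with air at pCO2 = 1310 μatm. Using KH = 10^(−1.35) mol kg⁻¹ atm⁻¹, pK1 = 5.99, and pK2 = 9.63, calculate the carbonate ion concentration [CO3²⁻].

[CO2*] = KH · pCO2 = 10^(−1.35) × 1310×10^-6 = 5.852×10^-5 mol/kg
α₀ = 1/(1 + K1/[H⁺] + K1K2/[H⁺]²) = 1/(1 + 10^+1.39 + 10^-0.86) = 0.03893
DIC = [CO2*]/α₀ = 5.852×10^-5 / 0.03893 = 1.503 mmol/kg
[CO3²⁻] = α₂·DIC; α₂ = 0.005374, so [CO3²⁻] = 0.005374 × 1.503 = 0.00808 mmol/kg = 8.08 μmol/kg

[CO3²⁻] = 8.08 μmol/kg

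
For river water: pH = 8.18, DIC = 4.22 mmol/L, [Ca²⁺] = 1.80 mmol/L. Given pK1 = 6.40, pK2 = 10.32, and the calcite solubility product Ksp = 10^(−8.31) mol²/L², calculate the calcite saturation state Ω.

Ω = 11.0

α₂ = 1 / (1 + [H⁺]/K2 + [H⁺]²/(K1K2)) = 1 / (1 + 10^+2.14 + 10^+0.36)
   = 1 / (1 + 138.04 + 2.2909) = 1/141.33 = 0.007076
[CO3²⁻] = α₂ × DIC = 0.007076 × 4.22 = 0.02986 mmol/L
Ksp = 10^(−8.31) = 4.898×10^-9
Ω = [Ca²⁺][CO3²⁻]/Ksp = (1.80×10^-3)(2.986×10^-5) / 4.898×10^-9 = 11.0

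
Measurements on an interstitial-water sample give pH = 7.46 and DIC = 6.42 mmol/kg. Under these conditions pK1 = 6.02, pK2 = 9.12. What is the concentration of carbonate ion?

[CO3²⁻] = 0.133 mmol/kg

α₂ = 1 / (1 + [H⁺]/K2 + [H⁺]²/(K1K2)) = 1 / (1 + 10^+1.66 + 10^+0.22)
   = 1 / (1 + 45.709 + 1.6596) = 1/48.368 = 0.02067
[CO3²⁻] = α₂ × DIC = 0.02067 × 6.42 = 0.133 mmol/kg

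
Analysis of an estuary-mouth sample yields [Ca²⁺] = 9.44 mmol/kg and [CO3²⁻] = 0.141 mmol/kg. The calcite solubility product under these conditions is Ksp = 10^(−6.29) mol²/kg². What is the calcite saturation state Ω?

Ω = 2.60

Ksp = 10^(−6.29) = 5.129×10^-7
Ω = [Ca²⁺][CO3²⁻]/Ksp = (9.44×10^-3)(0.141×10^-3) / 5.129×10^-7 = 2.60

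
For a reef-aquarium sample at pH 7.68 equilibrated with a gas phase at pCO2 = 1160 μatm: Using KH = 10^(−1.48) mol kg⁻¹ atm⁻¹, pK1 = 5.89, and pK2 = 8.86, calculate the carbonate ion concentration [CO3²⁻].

[CO2*] = KH · pCO2 = 10^(−1.48) × 1160×10^-6 = 3.841×10^-5 mol/kg
α₀ = 1/(1 + K1/[H⁺] + K1K2/[H⁺]²) = 1/(1 + 10^+1.79 + 10^+0.61) = 0.01499
DIC = [CO2*]/α₀ = 3.841×10^-5 / 0.01499 = 2.563 mmol/kg
[CO3²⁻] = α₂·DIC; α₂ = 0.06105, so [CO3²⁻] = 0.06105 × 2.563 = 0.156 mmol/kg

[CO3²⁻] = 0.156 mmol/kg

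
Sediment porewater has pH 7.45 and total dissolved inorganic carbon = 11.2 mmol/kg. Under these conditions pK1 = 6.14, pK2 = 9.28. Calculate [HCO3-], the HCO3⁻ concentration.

α₁ = 1 / (1 + [H⁺]/K1 + K2/[H⁺]) = 1 / (1 + 10^-1.31 + 10^-1.83)
   = 1 / (1 + 0.048978 + 0.014791) = 1/1.0638 = 0.9401
[HCO3⁻] = α₁ × DIC = 0.9401 × 11.2 = 10.5 mmol/kg

[HCO3⁻] = 10.5 mmol/kg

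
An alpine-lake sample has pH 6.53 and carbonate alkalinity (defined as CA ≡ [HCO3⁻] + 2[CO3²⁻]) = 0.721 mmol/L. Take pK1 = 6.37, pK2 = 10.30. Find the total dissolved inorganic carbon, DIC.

CA = [HCO3⁻] + 2[CO3²⁻] = (α₁ + 2α₂)·DIC
At pH 6.53: [H⁺]/K1 = 10^-0.16 = 0.69183, K2/[H⁺] = 10^-3.77 = 0.00016982
α₁ = 1/(1 + 0.69183 + 0.00016982) = 1/1.6920 = 0.5910; α₂ = α₁·K2/[H⁺] = 0.0001004
α₁ + 2α₂ = 0.5912
DIC = CA / (α₁ + 2α₂) = 0.721 / 0.5912 = 1.22 mmol/L

DIC = 1.22 mmol/L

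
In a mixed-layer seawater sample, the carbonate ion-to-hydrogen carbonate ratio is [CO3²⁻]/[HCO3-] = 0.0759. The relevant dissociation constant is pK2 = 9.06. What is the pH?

From K2 = [H⁺][CO3²⁻]/[HCO3-]:  pH = pK2 + log₁₀([CO3²⁻]/[HCO3-])
log₁₀(0.0759) = -1.120
pH = 9.06 + (-1.120) = 7.94

pH = 7.94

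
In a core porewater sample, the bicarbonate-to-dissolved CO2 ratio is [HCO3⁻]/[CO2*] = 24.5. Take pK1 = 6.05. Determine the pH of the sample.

pH = 7.44

From K1 = [H⁺][HCO3⁻]/[CO2*]:  pH = pK1 + log₁₀([HCO3⁻]/[CO2*])
log₁₀(24.5) = +1.389
pH = 6.05 + (+1.389) = 7.44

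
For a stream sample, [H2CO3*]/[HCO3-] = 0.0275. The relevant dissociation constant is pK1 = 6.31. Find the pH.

pH = 7.87

From K1 = [H⁺][HCO3-]/[H2CO3*]:  pH = pK1 − log₁₀([H2CO3*]/[HCO3-])
log₁₀(0.0275) = -1.561
pH = 6.31 − (-1.561) = 7.87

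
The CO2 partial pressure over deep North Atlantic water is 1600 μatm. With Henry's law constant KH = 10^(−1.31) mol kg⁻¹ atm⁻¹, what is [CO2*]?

KH = 10^(−1.31) = 4.898×10^-2 mol kg⁻¹ atm⁻¹
[CO2*] = KH · pCO2 = 4.898×10^-2 × 1600×10^-6 atm = 7.84×10^-5 mol/kg

[CO2*] = 78.4 μmol/kg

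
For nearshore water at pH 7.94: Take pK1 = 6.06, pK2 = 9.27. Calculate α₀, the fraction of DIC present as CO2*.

α₀ = 1 / (1 + K1/[H⁺] + K1K2/[H⁺]²) = 1 / (1 + 10^+1.88 + 10^+0.55)
   = 1 / (1 + 75.858 + 3.5481) = 1/80.406 = 0.01244

α₀ = 0.0124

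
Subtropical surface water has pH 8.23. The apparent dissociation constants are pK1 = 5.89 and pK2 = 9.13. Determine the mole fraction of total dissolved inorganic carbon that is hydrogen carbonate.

α₁ = 0.885

α₁ = 1 / (1 + [H⁺]/K1 + K2/[H⁺]) = 1 / (1 + 10^-2.34 + 10^-0.90)
   = 1 / (1 + 0.0045709 + 0.12589) = 1/1.1305 = 0.8846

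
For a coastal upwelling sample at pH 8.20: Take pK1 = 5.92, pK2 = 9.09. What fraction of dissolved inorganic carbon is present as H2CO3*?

α₀ = 1 / (1 + K1/[H⁺] + K1K2/[H⁺]²) = 1 / (1 + 10^+2.28 + 10^+1.39)
   = 1 / (1 + 190.55 + 24.547) = 1/216.09 = 0.004628

α₀ = 0.00463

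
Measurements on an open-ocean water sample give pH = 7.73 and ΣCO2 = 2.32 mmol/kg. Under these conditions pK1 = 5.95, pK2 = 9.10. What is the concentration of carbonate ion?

α₂ = 1 / (1 + [H⁺]/K2 + [H⁺]²/(K1K2)) = 1 / (1 + 10^+1.37 + 10^-0.41)
   = 1 / (1 + 23.442 + 0.38905) = 1/24.831 = 0.04027
[CO3²⁻] = α₂ × DIC = 0.04027 × 2.32 = 0.0934 mmol/kg

[CO3²⁻] = 0.0934 mmol/kg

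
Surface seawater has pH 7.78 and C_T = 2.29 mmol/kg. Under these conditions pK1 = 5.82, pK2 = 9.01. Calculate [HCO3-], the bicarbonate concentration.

α₁ = 1 / (1 + [H⁺]/K1 + K2/[H⁺]) = 1 / (1 + 10^-1.96 + 10^-1.23)
   = 1 / (1 + 0.010965 + 0.058884) = 1/1.0698 = 0.9347
[HCO3⁻] = α₁ × DIC = 0.9347 × 2.29 = 2.14 mmol/kg

[HCO3⁻] = 2.14 mmol/kg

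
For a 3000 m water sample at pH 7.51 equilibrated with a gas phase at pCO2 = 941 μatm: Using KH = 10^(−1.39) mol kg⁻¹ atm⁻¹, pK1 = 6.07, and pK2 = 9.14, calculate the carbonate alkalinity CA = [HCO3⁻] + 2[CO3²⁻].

[CO2*] = KH · pCO2 = 10^(−1.39) × 941×10^-6 = 3.833×10^-5 mol/kg
α₀ = 1/(1 + K1/[H⁺] + K1K2/[H⁺]²) = 1/(1 + 10^+1.44 + 10^-0.19) = 0.03426
DIC = [CO2*]/α₀ = 3.833×10^-5 / 0.03426 = 1.119 mmol/kg
CA = (α₁ + 2α₂)·DIC = (0.9436 + 2×0.02212) × 1.119 = 1.11 mmol/kg

CA = 1.11 mmol/kg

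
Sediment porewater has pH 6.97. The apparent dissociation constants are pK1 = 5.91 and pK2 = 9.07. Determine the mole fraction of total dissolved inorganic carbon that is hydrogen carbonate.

α₁ = 0.913

α₁ = 1 / (1 + [H⁺]/K1 + K2/[H⁺]) = 1 / (1 + 10^-1.06 + 10^-2.10)
   = 1 / (1 + 0.087096 + 0.0079433) = 1/1.0950 = 0.9132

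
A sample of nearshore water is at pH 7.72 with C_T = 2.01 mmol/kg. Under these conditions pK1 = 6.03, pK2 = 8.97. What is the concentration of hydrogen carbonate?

[HCO3⁻] = 1.87 mmol/kg

α₁ = 1 / (1 + [H⁺]/K1 + K2/[H⁺]) = 1 / (1 + 10^-1.69 + 10^-1.25)
   = 1 / (1 + 0.020417 + 0.056234) = 1/1.0767 = 0.9288
[HCO3⁻] = α₁ × DIC = 0.9288 × 2.01 = 1.87 mmol/kg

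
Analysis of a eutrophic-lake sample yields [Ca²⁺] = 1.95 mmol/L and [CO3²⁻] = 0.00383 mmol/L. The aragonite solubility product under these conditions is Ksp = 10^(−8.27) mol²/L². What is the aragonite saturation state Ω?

Ω = 1.39

Ksp = 10^(−8.27) = 5.370×10^-9
Ω = [Ca²⁺][CO3²⁻]/Ksp = (1.95×10^-3)(0.00383×10^-3) / 5.370×10^-9 = 1.39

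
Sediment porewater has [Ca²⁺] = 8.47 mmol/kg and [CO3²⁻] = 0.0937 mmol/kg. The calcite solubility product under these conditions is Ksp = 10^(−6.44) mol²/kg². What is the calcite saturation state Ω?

Ω = 2.19

Ksp = 10^(−6.44) = 3.631×10^-7
Ω = [Ca²⁺][CO3²⁻]/Ksp = (8.47×10^-3)(0.0937×10^-3) / 3.631×10^-7 = 2.19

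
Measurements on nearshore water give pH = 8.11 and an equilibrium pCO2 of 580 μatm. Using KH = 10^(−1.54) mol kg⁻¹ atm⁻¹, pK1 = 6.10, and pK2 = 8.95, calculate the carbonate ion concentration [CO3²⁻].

[CO3²⁻] = 0.247 mmol/kg

[CO2*] = KH · pCO2 = 10^(−1.54) × 580×10^-6 = 1.673×10^-5 mol/kg
α₀ = 1/(1 + K1/[H⁺] + K1K2/[H⁺]²) = 1/(1 + 10^+2.01 + 10^+1.17) = 0.008466
DIC = [CO2*]/α₀ = 1.673×10^-5 / 0.008466 = 1.976 mmol/kg
[CO3²⁻] = α₂·DIC; α₂ = 0.1252, so [CO3²⁻] = 0.1252 × 1.976 = 0.247 mmol/kg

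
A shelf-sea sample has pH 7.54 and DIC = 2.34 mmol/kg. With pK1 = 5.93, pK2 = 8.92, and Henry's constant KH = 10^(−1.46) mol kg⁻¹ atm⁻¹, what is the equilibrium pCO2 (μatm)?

α₀ = 1 / (1 + K1/[H⁺] + K1K2/[H⁺]²) = 1 / (1 + 10^+1.61 + 10^+0.23)
   = 1 / (1 + 40.738 + 1.6982) = 1/43.436 = 0.02302
[CO2*] = α₀ × DIC = 0.02302 × 2.34 = 0.05387 mmol/kg
pCO2 = [CO2*]/KH = 5.387×10^-5 / 3.467×10^-2 = 1550 μatm

pCO2 = 1550 μatm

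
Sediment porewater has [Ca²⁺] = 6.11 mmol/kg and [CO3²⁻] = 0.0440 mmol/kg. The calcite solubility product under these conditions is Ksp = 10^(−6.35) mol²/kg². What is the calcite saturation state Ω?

Ω = 0.602

Ksp = 10^(−6.35) = 4.467×10^-7
Ω = [Ca²⁺][CO3²⁻]/Ksp = (6.11×10^-3)(0.0440×10^-3) / 4.467×10^-7 = 0.602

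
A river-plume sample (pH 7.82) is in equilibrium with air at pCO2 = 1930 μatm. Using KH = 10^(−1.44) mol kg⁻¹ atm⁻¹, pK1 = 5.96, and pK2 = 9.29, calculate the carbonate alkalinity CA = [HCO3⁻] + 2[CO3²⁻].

[CO2*] = KH · pCO2 = 10^(−1.44) × 1930×10^-6 = 7.007×10^-5 mol/kg
α₀ = 1/(1 + K1/[H⁺] + K1K2/[H⁺]²) = 1/(1 + 10^+1.86 + 10^+0.39) = 0.01318
DIC = [CO2*]/α₀ = 7.007×10^-5 / 0.01318 = 5.319 mmol/kg
CA = (α₁ + 2α₂)·DIC = (0.9545 + 2×0.03234) × 5.319 = 5.42 mmol/kg

CA = 5.42 mmol/kg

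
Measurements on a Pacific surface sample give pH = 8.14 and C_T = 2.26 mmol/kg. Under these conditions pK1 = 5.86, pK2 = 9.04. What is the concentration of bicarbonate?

α₁ = 1 / (1 + [H⁺]/K1 + K2/[H⁺]) = 1 / (1 + 10^-2.28 + 10^-0.90)
   = 1 / (1 + 0.0052481 + 0.12589) = 1/1.1311 = 0.8841
[HCO3⁻] = α₁ × DIC = 0.8841 × 2.26 = 2.00 mmol/kg

[HCO3⁻] = 2.00 mmol/kg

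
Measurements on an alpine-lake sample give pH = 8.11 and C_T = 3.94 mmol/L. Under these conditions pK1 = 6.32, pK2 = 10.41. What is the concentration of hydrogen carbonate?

α₁ = 1 / (1 + [H⁺]/K1 + K2/[H⁺]) = 1 / (1 + 10^-1.79 + 10^-2.30)
   = 1 / (1 + 0.016218 + 0.0050119) = 1/1.0212 = 0.9792
[HCO3⁻] = α₁ × DIC = 0.9792 × 3.94 = 3.86 mmol/L

[HCO3⁻] = 3.86 mmol/L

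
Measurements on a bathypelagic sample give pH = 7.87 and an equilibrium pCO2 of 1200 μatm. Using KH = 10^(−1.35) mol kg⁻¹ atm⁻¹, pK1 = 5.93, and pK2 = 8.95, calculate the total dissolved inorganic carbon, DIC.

[CO2*] = KH · pCO2 = 10^(−1.35) × 1200×10^-6 = 5.360×10^-5 mol/kg
α₀ = 1/(1 + K1/[H⁺] + K1K2/[H⁺]²) = 1/(1 + 10^+1.94 + 10^+0.86) = 0.01049
DIC = [CO2*]/α₀ = 5.360×10^-5 / 0.01049 = 5.11 mmol/kg

DIC = 5.11 mmol/kg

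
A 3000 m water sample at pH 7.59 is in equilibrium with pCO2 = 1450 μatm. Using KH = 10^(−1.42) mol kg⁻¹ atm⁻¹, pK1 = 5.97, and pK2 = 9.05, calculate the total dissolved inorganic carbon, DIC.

[CO2*] = KH · pCO2 = 10^(−1.42) × 1450×10^-6 = 5.513×10^-5 mol/kg
α₀ = 1/(1 + K1/[H⁺] + K1K2/[H⁺]²) = 1/(1 + 10^+1.62 + 10^+0.16) = 0.02266
DIC = [CO2*]/α₀ = 5.513×10^-5 / 0.02266 = 2.43 mmol/kg

DIC = 2.43 mmol/kg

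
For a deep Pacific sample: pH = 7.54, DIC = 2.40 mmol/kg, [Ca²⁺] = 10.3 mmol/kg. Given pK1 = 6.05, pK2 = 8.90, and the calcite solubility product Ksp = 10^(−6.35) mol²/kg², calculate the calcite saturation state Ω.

α₂ = 1 / (1 + [H⁺]/K2 + [H⁺]²/(K1K2)) = 1 / (1 + 10^+1.36 + 10^-0.13)
   = 1 / (1 + 22.909 + 0.74131) = 1/24.650 = 0.04057
[CO3²⁻] = α₂ × DIC = 0.04057 × 2.40 = 0.09736 mmol/kg
Ksp = 10^(−6.35) = 4.467×10^-7
Ω = [Ca²⁺][CO3²⁻]/Ksp = (10.3×10^-3)(9.736×10^-5) / 4.467×10^-7 = 2.25

Ω = 2.25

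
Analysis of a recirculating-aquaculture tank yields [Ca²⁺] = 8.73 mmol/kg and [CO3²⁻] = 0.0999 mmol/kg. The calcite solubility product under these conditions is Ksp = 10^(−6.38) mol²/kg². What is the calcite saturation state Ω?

Ω = 2.09

Ksp = 10^(−6.38) = 4.169×10^-7
Ω = [Ca²⁺][CO3²⁻]/Ksp = (8.73×10^-3)(0.0999×10^-3) / 4.169×10^-7 = 2.09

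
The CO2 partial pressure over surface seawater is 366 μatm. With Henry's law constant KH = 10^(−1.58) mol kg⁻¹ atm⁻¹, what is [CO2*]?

KH = 10^(−1.58) = 2.630×10^-2 mol kg⁻¹ atm⁻¹
[CO2*] = KH · pCO2 = 2.630×10^-2 × 366×10^-6 atm = 9.63×10^-6 mol/kg

[CO2*] = 9.63 μmol/kg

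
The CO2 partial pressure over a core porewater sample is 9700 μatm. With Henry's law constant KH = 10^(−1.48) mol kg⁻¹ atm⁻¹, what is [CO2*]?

[CO2*] = 321 μmol/kg

KH = 10^(−1.48) = 3.311×10^-2 mol kg⁻¹ atm⁻¹
[CO2*] = KH · pCO2 = 3.311×10^-2 × 9700×10^-6 atm = 3.21×10^-4 mol/kg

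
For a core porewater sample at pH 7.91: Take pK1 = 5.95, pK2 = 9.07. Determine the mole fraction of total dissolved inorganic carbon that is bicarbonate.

α₁ = 0.926

α₁ = 1 / (1 + [H⁺]/K1 + K2/[H⁺]) = 1 / (1 + 10^-1.96 + 10^-1.16)
   = 1 / (1 + 0.010965 + 0.069183) = 1/1.0801 = 0.9258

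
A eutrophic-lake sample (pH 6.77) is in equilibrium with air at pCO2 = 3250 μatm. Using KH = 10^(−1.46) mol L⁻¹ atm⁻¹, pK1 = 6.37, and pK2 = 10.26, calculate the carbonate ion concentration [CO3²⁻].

[CO2*] = KH · pCO2 = 10^(−1.46) × 3250×10^-6 = 1.127×10^-4 mol/L
α₀ = 1/(1 + K1/[H⁺] + K1K2/[H⁺]²) = 1/(1 + 10^+0.40 + 10^-3.09) = 0.2847
DIC = [CO2*]/α₀ = 1.127×10^-4 / 0.2847 = 0.3958 mmol/L
[CO3²⁻] = α₂·DIC; α₂ = 0.0002314, so [CO3²⁻] = 0.0002314 × 0.3958 = 9.16×10^-5 mmol/L = 0.0916 μmol/L

[CO3²⁻] = 0.0916 μmol/L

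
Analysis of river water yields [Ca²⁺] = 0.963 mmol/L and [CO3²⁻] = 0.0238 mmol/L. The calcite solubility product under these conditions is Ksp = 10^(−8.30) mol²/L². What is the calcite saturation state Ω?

Ω = 4.57

Ksp = 10^(−8.30) = 5.012×10^-9
Ω = [Ca²⁺][CO3²⁻]/Ksp = (0.963×10^-3)(0.0238×10^-3) / 5.012×10^-9 = 4.57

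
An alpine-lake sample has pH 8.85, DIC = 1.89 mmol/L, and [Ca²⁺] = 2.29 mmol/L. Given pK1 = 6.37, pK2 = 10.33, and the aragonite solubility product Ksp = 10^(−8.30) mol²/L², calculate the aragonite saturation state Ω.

Ω = 27.6

α₂ = 1 / (1 + [H⁺]/K2 + [H⁺]²/(K1K2)) = 1 / (1 + 10^+1.48 + 10^-1.00)
   = 1 / (1 + 30.200 + 0.10000) = 1/31.300 = 0.03195
[CO3²⁻] = α₂ × DIC = 0.03195 × 1.89 = 0.06038 mmol/L
Ksp = 10^(−8.30) = 5.012×10^-9
Ω = [Ca²⁺][CO3²⁻]/Ksp = (2.29×10^-3)(6.038×10^-5) / 5.012×10^-9 = 27.6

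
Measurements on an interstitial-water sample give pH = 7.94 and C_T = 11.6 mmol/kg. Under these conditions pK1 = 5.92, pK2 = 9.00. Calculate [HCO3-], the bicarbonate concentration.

α₁ = 1 / (1 + [H⁺]/K1 + K2/[H⁺]) = 1 / (1 + 10^-2.02 + 10^-1.06)
   = 1 / (1 + 0.0095499 + 0.087096) = 1/1.0966 = 0.9119
[HCO3⁻] = α₁ × DIC = 0.9119 × 11.6 = 10.6 mmol/kg

[HCO3⁻] = 10.6 mmol/kg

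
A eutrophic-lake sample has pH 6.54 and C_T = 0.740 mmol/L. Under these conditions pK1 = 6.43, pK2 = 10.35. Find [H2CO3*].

[CO2*] = 0.323 mmol/L

α₀ = 1 / (1 + K1/[H⁺] + K1K2/[H⁺]²) = 1 / (1 + 10^+0.11 + 10^-3.70)
   = 1 / (1 + 1.2882 + 0.00019953) = 1/2.2884 = 0.4370
[CO2*] = α₀ × DIC = 0.4370 × 0.740 = 0.323 mmol/L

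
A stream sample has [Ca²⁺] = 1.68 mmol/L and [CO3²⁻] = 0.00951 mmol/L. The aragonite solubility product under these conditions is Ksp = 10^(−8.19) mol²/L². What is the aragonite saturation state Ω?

Ksp = 10^(−8.19) = 6.457×10^-9
Ω = [Ca²⁺][CO3²⁻]/Ksp = (1.68×10^-3)(0.00951×10^-3) / 6.457×10^-9 = 2.47

Ω = 2.47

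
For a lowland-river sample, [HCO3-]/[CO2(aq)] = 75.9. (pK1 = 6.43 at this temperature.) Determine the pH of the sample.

pH = 8.31

From K1 = [H⁺][HCO3-]/[CO2(aq)]:  pH = pK1 + log₁₀([HCO3-]/[CO2(aq)])
log₁₀(75.9) = +1.880
pH = 6.43 + (+1.880) = 8.31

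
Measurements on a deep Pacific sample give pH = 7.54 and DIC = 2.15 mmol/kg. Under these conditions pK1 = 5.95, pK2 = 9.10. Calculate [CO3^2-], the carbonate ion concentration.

α₂ = 1 / (1 + [H⁺]/K2 + [H⁺]²/(K1K2)) = 1 / (1 + 10^+1.56 + 10^-0.03)
   = 1 / (1 + 36.308 + 0.93325) = 1/38.241 = 0.02615
[CO3²⁻] = α₂ × DIC = 0.02615 × 2.15 = 0.0562 mmol/kg

[CO3²⁻] = 0.0562 mmol/kg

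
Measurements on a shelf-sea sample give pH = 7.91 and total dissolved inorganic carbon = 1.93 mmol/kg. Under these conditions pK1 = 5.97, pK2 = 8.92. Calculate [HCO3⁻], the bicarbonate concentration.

[HCO3⁻] = 1.74 mmol/kg

α₁ = 1 / (1 + [H⁺]/K1 + K2/[H⁺]) = 1 / (1 + 10^-1.94 + 10^-1.01)
   = 1 / (1 + 0.011482 + 0.097724) = 1/1.1092 = 0.9015
[HCO3⁻] = α₁ × DIC = 0.9015 × 1.93 = 1.74 mmol/kg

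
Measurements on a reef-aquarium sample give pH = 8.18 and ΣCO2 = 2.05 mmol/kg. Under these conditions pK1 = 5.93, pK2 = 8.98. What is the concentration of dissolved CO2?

[CO2*] = 9.90 μmol/kg

α₀ = 1 / (1 + K1/[H⁺] + K1K2/[H⁺]²) = 1 / (1 + 10^+2.25 + 10^+1.45)
   = 1 / (1 + 177.83 + 28.184) = 1/207.01 = 0.004831
[CO2*] = α₀ × DIC = 0.004831 × 2.05 = 0.00990 mmol/kg = 9.90 μmol/kg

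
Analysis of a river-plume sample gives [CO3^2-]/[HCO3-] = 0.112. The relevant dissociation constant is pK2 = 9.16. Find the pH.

From K2 = [H⁺][CO3^2-]/[HCO3-]:  pH = pK2 + log₁₀([CO3^2-]/[HCO3-])
log₁₀(0.112) = -0.951
pH = 9.16 + (-0.951) = 8.21

pH = 8.21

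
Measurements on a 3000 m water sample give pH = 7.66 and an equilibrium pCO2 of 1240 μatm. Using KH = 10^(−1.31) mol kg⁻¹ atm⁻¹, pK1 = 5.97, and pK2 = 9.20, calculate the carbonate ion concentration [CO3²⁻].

[CO3²⁻] = 0.0858 mmol/kg

[CO2*] = KH · pCO2 = 10^(−1.31) × 1240×10^-6 = 6.073×10^-5 mol/kg
α₀ = 1/(1 + K1/[H⁺] + K1K2/[H⁺]²) = 1/(1 + 10^+1.69 + 10^+0.15) = 0.01946
DIC = [CO2*]/α₀ = 6.073×10^-5 / 0.01946 = 3.121 mmol/kg
[CO3²⁻] = α₂·DIC; α₂ = 0.02749, so [CO3²⁻] = 0.02749 × 3.121 = 0.0858 mmol/kg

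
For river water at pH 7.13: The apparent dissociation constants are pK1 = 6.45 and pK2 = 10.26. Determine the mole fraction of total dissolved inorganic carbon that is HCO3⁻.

α₁ = 1 / (1 + [H⁺]/K1 + K2/[H⁺]) = 1 / (1 + 10^-0.68 + 10^-3.13)
   = 1 / (1 + 0.20893 + 0.00074131) = 1/1.2097 = 0.8267

α₁ = 0.827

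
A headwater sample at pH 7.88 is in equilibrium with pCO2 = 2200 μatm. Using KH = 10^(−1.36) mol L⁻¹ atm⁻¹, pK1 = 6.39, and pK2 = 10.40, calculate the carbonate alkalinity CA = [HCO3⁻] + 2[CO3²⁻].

[CO2*] = KH · pCO2 = 10^(−1.36) × 2200×10^-6 = 9.603×10^-5 mol/L
α₀ = 1/(1 + K1/[H⁺] + K1K2/[H⁺]²) = 1/(1 + 10^+1.49 + 10^-1.03) = 0.03125
DIC = [CO2*]/α₀ = 9.603×10^-5 / 0.03125 = 3.073 mmol/L
CA = (α₁ + 2α₂)·DIC = (0.9658 + 2×0.002917) × 3.073 = 2.99 mmol/L

CA = 2.99 mmol/L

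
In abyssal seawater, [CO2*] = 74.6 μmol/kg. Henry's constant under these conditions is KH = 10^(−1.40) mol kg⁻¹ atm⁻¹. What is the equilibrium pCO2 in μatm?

pCO2 = 1870 μatm

KH = 10^(−1.40) = 3.981×10^-2 mol kg⁻¹ atm⁻¹
pCO2 = [CO2*]/KH = 74.6×10^-6 / 3.981×10^-2 = 1.87×10^-3 atm = 1870 μatm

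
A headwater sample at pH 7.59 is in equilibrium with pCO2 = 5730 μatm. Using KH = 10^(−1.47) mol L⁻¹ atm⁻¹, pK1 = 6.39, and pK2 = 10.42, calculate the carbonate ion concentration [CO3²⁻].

[CO2*] = KH · pCO2 = 10^(−1.47) × 5730×10^-6 = 1.942×10^-4 mol/L
α₀ = 1/(1 + K1/[H⁺] + K1K2/[H⁺]²) = 1/(1 + 10^+1.20 + 10^-1.63) = 0.05927
DIC = [CO2*]/α₀ = 1.942×10^-4 / 0.05927 = 3.276 mmol/L
[CO3²⁻] = α₂·DIC; α₂ = 0.001389, so [CO3²⁻] = 0.001389 × 3.276 = 0.00455 mmol/L = 4.55 μmol/L

[CO3²⁻] = 4.55 μmol/L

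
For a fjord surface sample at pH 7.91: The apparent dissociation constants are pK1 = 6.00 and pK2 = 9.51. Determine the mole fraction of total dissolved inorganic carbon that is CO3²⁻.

α₂ = 1 / (1 + [H⁺]/K2 + [H⁺]²/(K1K2)) = 1 / (1 + 10^+1.60 + 10^-0.31)
   = 1 / (1 + 39.811 + 0.48978) = 1/41.300 = 0.02421

α₂ = 0.0242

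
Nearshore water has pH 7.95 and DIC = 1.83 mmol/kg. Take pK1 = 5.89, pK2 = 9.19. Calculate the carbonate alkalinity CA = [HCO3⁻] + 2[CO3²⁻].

CA = 1.91 mmol/kg

CA = [HCO3⁻] + 2[CO3²⁻] = (α₁ + 2α₂)·DIC
At pH 7.95: [H⁺]/K1 = 10^-2.06 = 0.0087096, K2/[H⁺] = 10^-1.24 = 0.057544
α₁ = 1/(1 + 0.0087096 + 0.057544) = 1/1.0663 = 0.9379; α₂ = α₁·K2/[H⁺] = 0.05397
α₁ + 2α₂ = 1.0458
CA = 1.0458 × 1.83 = 1.91 mmol/kg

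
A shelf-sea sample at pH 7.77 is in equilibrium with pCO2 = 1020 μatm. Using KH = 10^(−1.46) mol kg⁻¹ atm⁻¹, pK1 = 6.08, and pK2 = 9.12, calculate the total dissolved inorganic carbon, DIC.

[CO2*] = KH · pCO2 = 10^(−1.46) × 1020×10^-6 = 3.537×10^-5 mol/kg
α₀ = 1/(1 + K1/[H⁺] + K1K2/[H⁺]²) = 1/(1 + 10^+1.69 + 10^+0.34) = 0.01917
DIC = [CO2*]/α₀ = 3.537×10^-5 / 0.01917 = 1.84 mmol/kg

DIC = 1.84 mmol/kg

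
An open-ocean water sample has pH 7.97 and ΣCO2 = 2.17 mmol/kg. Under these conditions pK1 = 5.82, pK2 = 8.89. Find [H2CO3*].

[CO2*] = 13.6 μmol/kg

α₀ = 1 / (1 + K1/[H⁺] + K1K2/[H⁺]²) = 1 / (1 + 10^+2.15 + 10^+1.23)
   = 1 / (1 + 141.25 + 16.982) = 1/159.24 = 0.006280
[CO2*] = α₀ × DIC = 0.006280 × 2.17 = 0.0136 mmol/kg = 13.6 μmol/kg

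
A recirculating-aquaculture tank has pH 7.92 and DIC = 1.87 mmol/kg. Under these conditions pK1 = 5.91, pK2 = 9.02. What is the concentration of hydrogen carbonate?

α₁ = 1 / (1 + [H⁺]/K1 + K2/[H⁺]) = 1 / (1 + 10^-2.01 + 10^-1.10)
   = 1 / (1 + 0.0097724 + 0.079433) = 1/1.0892 = 0.9181
[HCO3⁻] = α₁ × DIC = 0.9181 × 1.87 = 1.72 mmol/kg

[HCO3⁻] = 1.72 mmol/kg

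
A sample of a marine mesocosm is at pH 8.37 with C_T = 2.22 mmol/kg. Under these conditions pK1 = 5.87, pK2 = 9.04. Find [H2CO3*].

α₀ = 1 / (1 + K1/[H⁺] + K1K2/[H⁺]²) = 1 / (1 + 10^+2.50 + 10^+1.83)
   = 1 / (1 + 316.23 + 67.608) = 1/384.84 = 0.002599
[CO2*] = α₀ × DIC = 0.002599 × 2.22 = 0.00577 mmol/kg = 5.77 μmol/kg

[CO2*] = 5.77 μmol/kg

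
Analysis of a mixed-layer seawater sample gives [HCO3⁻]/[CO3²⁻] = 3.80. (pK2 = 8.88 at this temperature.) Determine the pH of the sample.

From K2 = [H⁺][CO3²⁻]/[HCO3⁻]:  pH = pK2 − log₁₀([HCO3⁻]/[CO3²⁻])
log₁₀(3.80) = +0.580
pH = 8.88 − (+0.580) = 8.30

pH = 8.30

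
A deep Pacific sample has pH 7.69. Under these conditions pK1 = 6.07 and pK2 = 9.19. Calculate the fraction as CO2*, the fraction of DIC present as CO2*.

α₀ = 1 / (1 + K1/[H⁺] + K1K2/[H⁺]²) = 1 / (1 + 10^+1.62 + 10^+0.12)
   = 1 / (1 + 41.687 + 1.3183) = 1/44.005 = 0.02272

α₀ = 0.0227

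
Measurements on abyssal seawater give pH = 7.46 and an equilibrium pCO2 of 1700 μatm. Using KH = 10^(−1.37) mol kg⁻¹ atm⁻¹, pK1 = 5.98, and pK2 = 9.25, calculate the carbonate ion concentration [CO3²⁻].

[CO2*] = KH · pCO2 = 10^(−1.37) × 1700×10^-6 = 7.252×10^-5 mol/kg
α₀ = 1/(1 + K1/[H⁺] + K1K2/[H⁺]²) = 1/(1 + 10^+1.48 + 10^-0.31) = 0.03156
DIC = [CO2*]/α₀ = 7.252×10^-5 / 0.03156 = 2.298 mmol/kg
[CO3²⁻] = α₂·DIC; α₂ = 0.01546, so [CO3²⁻] = 0.01546 × 2.298 = 0.0355 mmol/kg

[CO3²⁻] = 0.0355 mmol/kg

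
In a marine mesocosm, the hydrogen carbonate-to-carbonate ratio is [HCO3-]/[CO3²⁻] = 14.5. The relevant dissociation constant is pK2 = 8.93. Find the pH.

pH = 7.77

From K2 = [H⁺][CO3²⁻]/[HCO3-]:  pH = pK2 − log₁₀([HCO3-]/[CO3²⁻])
log₁₀(14.5) = +1.161
pH = 8.93 − (+1.161) = 7.77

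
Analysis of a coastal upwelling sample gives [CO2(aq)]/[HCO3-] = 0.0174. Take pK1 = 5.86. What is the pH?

From K1 = [H⁺][HCO3-]/[CO2(aq)]:  pH = pK1 − log₁₀([CO2(aq)]/[HCO3-])
log₁₀(0.0174) = -1.759
pH = 5.86 − (-1.759) = 7.62

pH = 7.62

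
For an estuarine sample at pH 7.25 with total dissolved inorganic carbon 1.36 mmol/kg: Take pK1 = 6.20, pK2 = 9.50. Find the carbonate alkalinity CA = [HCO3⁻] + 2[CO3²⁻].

CA = [HCO3⁻] + 2[CO3²⁻] = (α₁ + 2α₂)·DIC
At pH 7.25: [H⁺]/K1 = 10^-1.05 = 0.089125, K2/[H⁺] = 10^-2.25 = 0.0056234
α₁ = 1/(1 + 0.089125 + 0.0056234) = 1/1.0947 = 0.9135; α₂ = α₁·K2/[H⁺] = 0.005137
α₁ + 2α₂ = 0.9237
CA = 0.9237 × 1.36 = 1.26 mmol/kg

CA = 1.26 mmol/kg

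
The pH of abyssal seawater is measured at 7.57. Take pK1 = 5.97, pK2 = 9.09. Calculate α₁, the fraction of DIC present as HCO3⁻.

α₁ = 0.948

α₁ = 1 / (1 + [H⁺]/K1 + K2/[H⁺]) = 1 / (1 + 10^-1.60 + 10^-1.52)
   = 1 / (1 + 0.025119 + 0.030200) = 1/1.0553 = 0.9476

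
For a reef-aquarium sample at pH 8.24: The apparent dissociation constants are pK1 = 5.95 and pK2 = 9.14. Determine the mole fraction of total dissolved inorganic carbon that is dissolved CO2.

α₀ = 1 / (1 + K1/[H⁺] + K1K2/[H⁺]²) = 1 / (1 + 10^+2.29 + 10^+1.39)
   = 1 / (1 + 194.98 + 24.547) = 1/220.53 = 0.004534

α₀ = 0.00453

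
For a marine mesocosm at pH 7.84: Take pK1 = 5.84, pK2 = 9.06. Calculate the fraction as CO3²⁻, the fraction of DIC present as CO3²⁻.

α₂ = 0.0563

α₂ = 1 / (1 + [H⁺]/K2 + [H⁺]²/(K1K2)) = 1 / (1 + 10^+1.22 + 10^-0.78)
   = 1 / (1 + 16.596 + 0.16596) = 1/17.762 = 0.05630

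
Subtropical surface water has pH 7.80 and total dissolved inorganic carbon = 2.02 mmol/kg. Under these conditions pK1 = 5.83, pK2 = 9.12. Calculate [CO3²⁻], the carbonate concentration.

α₂ = 1 / (1 + [H⁺]/K2 + [H⁺]²/(K1K2)) = 1 / (1 + 10^+1.32 + 10^-0.65)
   = 1 / (1 + 20.893 + 0.22387) = 1/22.117 = 0.04521
[CO3²⁻] = α₂ × DIC = 0.04521 × 2.02 = 0.0913 mmol/kg

[CO3²⁻] = 0.0913 mmol/kg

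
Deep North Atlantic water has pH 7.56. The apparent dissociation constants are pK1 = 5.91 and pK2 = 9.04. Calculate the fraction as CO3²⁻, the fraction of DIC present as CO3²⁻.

α₂ = 0.0314

α₂ = 1 / (1 + [H⁺]/K2 + [H⁺]²/(K1K2)) = 1 / (1 + 10^+1.48 + 10^-0.17)
   = 1 / (1 + 30.200 + 0.67608) = 1/31.876 = 0.03137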